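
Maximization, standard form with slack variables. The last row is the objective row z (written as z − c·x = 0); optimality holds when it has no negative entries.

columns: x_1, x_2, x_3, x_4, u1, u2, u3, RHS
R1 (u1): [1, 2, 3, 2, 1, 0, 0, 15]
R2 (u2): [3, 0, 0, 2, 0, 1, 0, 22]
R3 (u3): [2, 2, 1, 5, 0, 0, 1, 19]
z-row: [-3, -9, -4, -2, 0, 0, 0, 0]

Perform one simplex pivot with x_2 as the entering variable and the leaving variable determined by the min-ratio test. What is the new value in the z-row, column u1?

Ratio test on column x_2 — row 1: 15/2 = 15/2; row 2: entry 0 ≤ 0; row 3: 19/2 = 19/2. Minimum is 15/2 at row 1 (u1 leaves); pivot element 2.
Divide row 1 by 2; eliminate column x_2 from the other rows.
z-row update in column u1: 0 − (-9)·(1/2) = 9/2.

9/2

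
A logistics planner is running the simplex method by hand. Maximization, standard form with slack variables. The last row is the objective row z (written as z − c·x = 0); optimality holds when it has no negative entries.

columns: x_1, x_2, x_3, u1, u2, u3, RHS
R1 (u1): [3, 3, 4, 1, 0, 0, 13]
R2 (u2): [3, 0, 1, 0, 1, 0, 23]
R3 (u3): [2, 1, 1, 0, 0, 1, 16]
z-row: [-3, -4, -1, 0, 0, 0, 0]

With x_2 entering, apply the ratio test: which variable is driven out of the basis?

u1

Column x_2 entries and ratios — u1: 13/3 = 13/3; u2: 0 ≤ 0, skip; u3: 16/1 = 16.
Smallest ratio is 13/3 in the row of u1, so u1 leaves.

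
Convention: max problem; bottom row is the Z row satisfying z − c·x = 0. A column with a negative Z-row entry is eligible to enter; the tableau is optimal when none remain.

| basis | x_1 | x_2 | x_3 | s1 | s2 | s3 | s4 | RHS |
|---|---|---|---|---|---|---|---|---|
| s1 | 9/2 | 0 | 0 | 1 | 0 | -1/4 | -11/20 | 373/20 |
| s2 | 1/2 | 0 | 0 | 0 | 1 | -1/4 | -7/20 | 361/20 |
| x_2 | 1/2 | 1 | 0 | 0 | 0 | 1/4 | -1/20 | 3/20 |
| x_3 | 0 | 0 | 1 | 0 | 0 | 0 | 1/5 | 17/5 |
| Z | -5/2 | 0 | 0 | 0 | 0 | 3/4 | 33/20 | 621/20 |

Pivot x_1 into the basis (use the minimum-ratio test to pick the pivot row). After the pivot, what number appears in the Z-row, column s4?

Ratio test on column x_1 — row 1: (373/20)/(9/2) = 373/90; row 2: (361/20)/(1/2) = 361/10; row 3: (3/20)/(1/2) = 3/10; row 4: entry 0 ≤ 0. Minimum is 3/10 at row 3 (x_2 leaves); pivot element 1/2.
Divide row 3 by 1/2; eliminate column x_1 from the other rows.
Z-row update in column s4: 33/20 − (-5/2)·(-1/10) = 7/5.

7/5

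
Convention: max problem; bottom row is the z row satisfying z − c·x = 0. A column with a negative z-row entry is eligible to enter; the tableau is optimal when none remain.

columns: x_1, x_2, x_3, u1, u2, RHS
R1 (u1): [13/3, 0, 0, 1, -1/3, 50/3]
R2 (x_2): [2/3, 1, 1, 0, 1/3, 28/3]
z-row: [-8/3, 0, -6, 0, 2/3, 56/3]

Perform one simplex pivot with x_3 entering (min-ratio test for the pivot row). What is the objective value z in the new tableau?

224/3

Ratio test on column x_3 — row 1: entry 0 ≤ 0; row 2: (28/3)/1 = 28/3. Minimum is 28/3 at row 2 (x_2 leaves); pivot element 1.
Pivot on row 2; the z-row RHS becomes 56/3 − (-6)·(28/3) = 224/3.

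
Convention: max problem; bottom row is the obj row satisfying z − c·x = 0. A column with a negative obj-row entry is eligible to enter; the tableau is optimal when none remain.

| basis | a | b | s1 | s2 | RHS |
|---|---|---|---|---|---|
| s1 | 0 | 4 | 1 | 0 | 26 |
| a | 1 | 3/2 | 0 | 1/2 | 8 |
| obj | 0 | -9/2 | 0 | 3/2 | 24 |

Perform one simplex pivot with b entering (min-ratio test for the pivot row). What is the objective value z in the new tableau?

48

Ratio test on column b — row 1: 26/4 = 13/2; row 2: 8/(3/2) = 16/3. Minimum is 16/3 at row 2 (a leaves); pivot element 3/2.
Pivot on row 2; the obj-row RHS becomes 24 − (-9/2)·(16/3) = 48.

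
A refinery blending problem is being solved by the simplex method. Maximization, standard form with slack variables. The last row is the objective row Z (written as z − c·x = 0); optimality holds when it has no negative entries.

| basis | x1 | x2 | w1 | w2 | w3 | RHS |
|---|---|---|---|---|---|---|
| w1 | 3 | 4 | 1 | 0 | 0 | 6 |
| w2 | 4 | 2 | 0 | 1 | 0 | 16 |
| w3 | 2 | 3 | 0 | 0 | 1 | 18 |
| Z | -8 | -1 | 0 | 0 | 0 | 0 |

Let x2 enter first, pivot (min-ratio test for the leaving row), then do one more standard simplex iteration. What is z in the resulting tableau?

Ratio test on column x2 — row 1: 6/4 = 3/2; row 2: 16/2 = 8; row 3: 18/3 = 6. Minimum is 3/2 at row 1 (w1 leaves); pivot element 4.
Pivot on row 1; the Z-row RHS becomes 0 − (-1)·(3/2) = 3/2.
Next entering variable (most negative Z-row entry -29/4): x1.
Ratio test on column x1 — row 1: (3/2)/(3/4) = 2; row 2: 13/(5/2) = 26/5; row 3: entry -1/4 ≤ 0. Minimum is 2 at row 1 (x2 leaves); pivot element 3/4.
After the second pivot the Z-row RHS is 3/2 − (-29/4)·2 = 16.

16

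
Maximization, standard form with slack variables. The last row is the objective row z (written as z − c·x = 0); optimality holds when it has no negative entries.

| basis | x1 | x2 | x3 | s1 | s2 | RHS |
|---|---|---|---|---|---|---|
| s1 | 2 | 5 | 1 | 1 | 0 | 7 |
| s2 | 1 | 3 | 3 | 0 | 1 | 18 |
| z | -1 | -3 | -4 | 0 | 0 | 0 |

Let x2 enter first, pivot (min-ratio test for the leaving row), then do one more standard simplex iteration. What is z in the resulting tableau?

95/4

Ratio test on column x2 — row 1: 7/5 = 7/5; row 2: 18/3 = 6. Minimum is 7/5 at row 1 (s1 leaves); pivot element 5.
Pivot on row 1; the z-row RHS becomes 0 − (-3)·(7/5) = 21/5.
Next entering variable (most negative z-row entry -17/5): x3.
Ratio test on column x3 — row 1: (7/5)/(1/5) = 7; row 2: (69/5)/(12/5) = 23/4. Minimum is 23/4 at row 2 (s2 leaves); pivot element 12/5.
After the second pivot the z-row RHS is 21/5 − (-17/5)·(23/4) = 95/4.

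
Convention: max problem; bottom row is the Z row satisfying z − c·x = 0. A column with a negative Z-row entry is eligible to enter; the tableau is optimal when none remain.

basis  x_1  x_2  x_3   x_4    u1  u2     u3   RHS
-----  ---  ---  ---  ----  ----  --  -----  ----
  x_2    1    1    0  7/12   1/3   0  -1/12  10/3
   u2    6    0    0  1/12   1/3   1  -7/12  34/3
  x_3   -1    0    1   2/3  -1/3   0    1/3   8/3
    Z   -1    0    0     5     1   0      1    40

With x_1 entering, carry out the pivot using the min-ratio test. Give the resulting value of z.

Ratio test on column x_1 — row 1: (10/3)/1 = 10/3; row 2: (34/3)/6 = 17/9; row 3: entry -1 ≤ 0. Minimum is 17/9 at row 2 (u2 leaves); pivot element 6.
Pivot on row 2; the Z-row RHS becomes 40 − (-1)·(17/9) = 377/9.

377/9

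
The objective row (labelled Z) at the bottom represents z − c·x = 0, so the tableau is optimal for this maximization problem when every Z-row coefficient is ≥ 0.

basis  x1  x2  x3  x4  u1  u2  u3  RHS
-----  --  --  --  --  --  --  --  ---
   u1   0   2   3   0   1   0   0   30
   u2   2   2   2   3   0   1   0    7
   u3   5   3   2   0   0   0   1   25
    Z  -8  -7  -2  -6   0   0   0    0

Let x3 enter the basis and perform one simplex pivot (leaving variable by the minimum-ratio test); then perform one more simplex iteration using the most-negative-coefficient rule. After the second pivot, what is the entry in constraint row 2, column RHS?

Ratio test on column x3 — row 1: 30/3 = 10; row 2: 7/2 = 7/2; row 3: 25/2 = 25/2. Minimum is 7/2 at row 2 (u2 leaves); pivot element 2.
Divide row 2 by 2; eliminate column x3 from the other rows.
Second iteration: most negative Z-row entry is -6 in column x1, so x1 enters.
Ratio test on column x1 — row 1: entry -3 ≤ 0; row 2: (7/2)/1 = 7/2; row 3: 18/3 = 6. Minimum is 7/2 at row 2 (x3 leaves); pivot element 1.
Divide row 2 by 1; eliminate column x1 from the other rows.
After both pivots, the entry at constraint row 2, column RHS is 7/2.

7/2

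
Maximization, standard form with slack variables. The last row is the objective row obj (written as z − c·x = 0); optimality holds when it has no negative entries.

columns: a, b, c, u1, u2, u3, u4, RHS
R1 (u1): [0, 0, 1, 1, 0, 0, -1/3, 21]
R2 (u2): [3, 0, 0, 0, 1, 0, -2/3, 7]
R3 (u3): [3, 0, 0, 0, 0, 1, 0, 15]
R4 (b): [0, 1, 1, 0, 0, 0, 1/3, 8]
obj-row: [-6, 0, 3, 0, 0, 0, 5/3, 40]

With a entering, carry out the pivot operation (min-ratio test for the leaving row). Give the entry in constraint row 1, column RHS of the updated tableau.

21

Ratio test on column a — row 1: entry 0 ≤ 0; row 2: 7/3 = 7/3; row 3: 15/3 = 5; row 4: entry 0 ≤ 0. Minimum is 7/3 at row 2 (u2 leaves); pivot element 3.
Divide row 2 by 3; eliminate column a from the other rows.
Row 1 update in column RHS: 21 − 0·(7/3) = 21.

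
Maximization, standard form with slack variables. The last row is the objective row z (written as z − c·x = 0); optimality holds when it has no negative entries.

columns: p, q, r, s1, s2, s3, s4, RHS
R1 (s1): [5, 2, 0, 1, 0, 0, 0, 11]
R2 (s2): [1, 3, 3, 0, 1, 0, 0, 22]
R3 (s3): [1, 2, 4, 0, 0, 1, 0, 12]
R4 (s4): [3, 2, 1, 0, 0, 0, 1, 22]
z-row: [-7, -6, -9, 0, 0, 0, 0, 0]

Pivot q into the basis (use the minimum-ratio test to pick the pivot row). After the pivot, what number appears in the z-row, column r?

Ratio test on column q — row 1: 11/2 = 11/2; row 2: 22/3 = 22/3; row 3: 12/2 = 6; row 4: 22/2 = 11. Minimum is 11/2 at row 1 (s1 leaves); pivot element 2.
Divide row 1 by 2; eliminate column q from the other rows.
z-row update in column r: -9 − (-6)·0 = -9.

-9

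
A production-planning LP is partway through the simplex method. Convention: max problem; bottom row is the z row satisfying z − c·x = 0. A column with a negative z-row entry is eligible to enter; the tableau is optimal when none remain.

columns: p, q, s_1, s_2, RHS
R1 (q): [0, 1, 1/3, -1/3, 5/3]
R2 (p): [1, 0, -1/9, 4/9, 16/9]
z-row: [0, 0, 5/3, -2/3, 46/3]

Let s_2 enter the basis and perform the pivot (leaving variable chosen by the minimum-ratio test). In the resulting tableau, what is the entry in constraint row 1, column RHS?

3

Ratio test on column s_2 — row 1: entry -1/3 ≤ 0; row 2: (16/9)/(4/9) = 4. Minimum is 4 at row 2 (p leaves); pivot element 4/9.
Divide row 2 by 4/9; eliminate column s_2 from the other rows.
Row 1 update in column RHS: 5/3 − (-1/3)·4 = 3.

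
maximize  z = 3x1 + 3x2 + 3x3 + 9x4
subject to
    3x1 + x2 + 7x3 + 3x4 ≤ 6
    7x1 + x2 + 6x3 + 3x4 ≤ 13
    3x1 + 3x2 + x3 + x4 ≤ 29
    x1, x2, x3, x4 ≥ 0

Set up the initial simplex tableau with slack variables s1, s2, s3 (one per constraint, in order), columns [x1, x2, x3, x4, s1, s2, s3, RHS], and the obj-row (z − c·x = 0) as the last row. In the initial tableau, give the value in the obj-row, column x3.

The obj-row carries the negated objective coefficients: the x3 entry is -3.

-3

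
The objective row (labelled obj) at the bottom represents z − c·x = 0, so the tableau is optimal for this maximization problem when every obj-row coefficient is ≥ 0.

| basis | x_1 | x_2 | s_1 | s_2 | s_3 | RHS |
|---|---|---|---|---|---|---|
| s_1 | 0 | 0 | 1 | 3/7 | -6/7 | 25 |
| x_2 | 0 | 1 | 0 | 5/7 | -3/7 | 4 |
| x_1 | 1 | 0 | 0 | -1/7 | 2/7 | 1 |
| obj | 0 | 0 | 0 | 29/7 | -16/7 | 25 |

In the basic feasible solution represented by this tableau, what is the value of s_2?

s_2 is not in the basis, so in the current basic feasible solution s_2 = 0.

0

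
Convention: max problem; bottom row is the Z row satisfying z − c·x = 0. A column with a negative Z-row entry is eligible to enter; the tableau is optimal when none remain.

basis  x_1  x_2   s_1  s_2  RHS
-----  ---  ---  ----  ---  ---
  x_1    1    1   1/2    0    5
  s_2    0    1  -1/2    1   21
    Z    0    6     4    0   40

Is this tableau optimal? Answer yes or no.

yes

Every Z-row coefficient is ≥ 0, so the tableau is optimal.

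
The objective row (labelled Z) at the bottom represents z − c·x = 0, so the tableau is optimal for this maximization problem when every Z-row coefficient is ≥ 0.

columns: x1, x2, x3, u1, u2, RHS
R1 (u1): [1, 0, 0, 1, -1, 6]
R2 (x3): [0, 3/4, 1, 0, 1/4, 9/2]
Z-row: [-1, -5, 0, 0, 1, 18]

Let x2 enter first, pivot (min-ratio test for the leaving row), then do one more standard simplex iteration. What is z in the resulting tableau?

Ratio test on column x2 — row 1: entry 0 ≤ 0; row 2: (9/2)/(3/4) = 6. Minimum is 6 at row 2 (x3 leaves); pivot element 3/4.
Pivot on row 2; the Z-row RHS becomes 18 − (-5)·6 = 48.
Next entering variable (most negative Z-row entry -1): x1.
Ratio test on column x1 — row 1: 6/1 = 6; row 2: entry 0 ≤ 0. Minimum is 6 at row 1 (u1 leaves); pivot element 1.
After the second pivot the Z-row RHS is 48 − (-1)·6 = 54.

54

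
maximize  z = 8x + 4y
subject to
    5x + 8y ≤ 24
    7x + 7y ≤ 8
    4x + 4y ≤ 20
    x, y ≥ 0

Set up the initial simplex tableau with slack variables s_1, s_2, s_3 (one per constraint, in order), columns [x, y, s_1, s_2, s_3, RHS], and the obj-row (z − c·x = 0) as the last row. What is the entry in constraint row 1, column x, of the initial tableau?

5

Constraint 1 has coefficient 5 on x.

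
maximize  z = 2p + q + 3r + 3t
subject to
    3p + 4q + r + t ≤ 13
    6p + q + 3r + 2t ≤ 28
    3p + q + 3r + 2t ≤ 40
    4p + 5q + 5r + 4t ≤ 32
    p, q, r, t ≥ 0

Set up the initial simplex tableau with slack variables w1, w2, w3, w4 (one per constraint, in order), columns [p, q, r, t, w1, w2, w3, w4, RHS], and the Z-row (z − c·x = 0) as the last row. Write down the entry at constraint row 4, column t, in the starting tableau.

Constraint 4 has coefficient 4 on t.

4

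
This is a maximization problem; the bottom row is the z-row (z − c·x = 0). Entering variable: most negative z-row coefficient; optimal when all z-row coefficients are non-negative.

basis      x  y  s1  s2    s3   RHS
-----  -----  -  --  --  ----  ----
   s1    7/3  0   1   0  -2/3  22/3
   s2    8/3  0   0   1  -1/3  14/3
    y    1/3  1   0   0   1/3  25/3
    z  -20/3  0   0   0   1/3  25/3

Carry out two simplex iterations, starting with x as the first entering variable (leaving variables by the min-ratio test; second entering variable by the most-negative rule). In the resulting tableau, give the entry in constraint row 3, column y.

Ratio test on column x — row 1: (22/3)/(7/3) = 22/7; row 2: (14/3)/(8/3) = 7/4; row 3: (25/3)/(1/3) = 25. Minimum is 7/4 at row 2 (s2 leaves); pivot element 8/3.
Divide row 2 by 8/3; eliminate column x from the other rows.
Second iteration: most negative z-row entry is -1/2 in column s3, so s3 enters.
Ratio test on column s3 — row 1: entry -3/8 ≤ 0; row 2: entry -1/8 ≤ 0; row 3: (31/4)/(3/8) = 62/3. Minimum is 62/3 at row 3 (y leaves); pivot element 3/8.
Divide row 3 by 3/8; eliminate column s3 from the other rows.
After both pivots, the entry at constraint row 3, column y is 8/3.

8/3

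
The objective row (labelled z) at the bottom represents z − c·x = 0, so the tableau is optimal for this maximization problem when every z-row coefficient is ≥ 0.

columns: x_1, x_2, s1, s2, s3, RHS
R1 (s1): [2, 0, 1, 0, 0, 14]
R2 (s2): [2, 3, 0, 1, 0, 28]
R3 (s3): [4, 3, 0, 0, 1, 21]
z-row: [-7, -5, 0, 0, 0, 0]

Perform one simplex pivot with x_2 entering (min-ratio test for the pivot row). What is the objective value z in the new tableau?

Ratio test on column x_2 — row 1: entry 0 ≤ 0; row 2: 28/3 = 28/3; row 3: 21/3 = 7. Minimum is 7 at row 3 (s3 leaves); pivot element 3.
Pivot on row 3; the z-row RHS becomes 0 − (-5)·7 = 35.

35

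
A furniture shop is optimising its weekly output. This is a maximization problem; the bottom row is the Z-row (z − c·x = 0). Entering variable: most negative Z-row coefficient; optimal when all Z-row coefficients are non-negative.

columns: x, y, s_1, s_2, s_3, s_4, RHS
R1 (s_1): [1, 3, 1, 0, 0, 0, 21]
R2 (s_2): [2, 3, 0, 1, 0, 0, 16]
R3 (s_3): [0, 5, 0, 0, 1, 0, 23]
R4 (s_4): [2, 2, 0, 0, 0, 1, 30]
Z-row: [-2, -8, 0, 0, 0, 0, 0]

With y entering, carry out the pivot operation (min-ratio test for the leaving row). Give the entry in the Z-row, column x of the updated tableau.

Ratio test on column y — row 1: 21/3 = 7; row 2: 16/3 = 16/3; row 3: 23/5 = 23/5; row 4: 30/2 = 15. Minimum is 23/5 at row 3 (s_3 leaves); pivot element 5.
Divide row 3 by 5; eliminate column y from the other rows.
Z-row update in column x: -2 − (-8)·0 = -2.

-2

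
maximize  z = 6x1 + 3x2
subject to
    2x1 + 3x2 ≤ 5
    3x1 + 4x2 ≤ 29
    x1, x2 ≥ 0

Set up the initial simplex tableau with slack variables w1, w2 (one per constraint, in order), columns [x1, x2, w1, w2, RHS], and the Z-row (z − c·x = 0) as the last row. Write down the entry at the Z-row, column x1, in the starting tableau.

The Z-row carries the negated objective coefficients: the x1 entry is -6.

-6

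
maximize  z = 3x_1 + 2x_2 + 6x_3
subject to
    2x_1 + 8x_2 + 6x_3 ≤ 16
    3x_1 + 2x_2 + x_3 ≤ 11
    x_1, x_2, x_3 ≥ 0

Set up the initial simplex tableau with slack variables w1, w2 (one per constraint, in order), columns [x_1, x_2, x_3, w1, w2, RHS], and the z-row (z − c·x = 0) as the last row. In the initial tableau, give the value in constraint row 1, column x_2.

8

Constraint 1 has coefficient 8 on x_2.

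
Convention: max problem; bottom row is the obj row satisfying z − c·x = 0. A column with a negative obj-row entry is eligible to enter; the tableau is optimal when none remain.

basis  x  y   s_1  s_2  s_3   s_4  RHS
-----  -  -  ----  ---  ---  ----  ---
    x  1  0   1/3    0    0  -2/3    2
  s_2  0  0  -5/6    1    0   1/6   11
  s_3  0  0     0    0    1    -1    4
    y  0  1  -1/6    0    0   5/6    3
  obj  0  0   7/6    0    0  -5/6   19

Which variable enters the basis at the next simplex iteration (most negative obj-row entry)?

s_4

Negative obj-row entries: s_4: -5/6.
The most negative is -5/6 in column s_4, so s_4 enters.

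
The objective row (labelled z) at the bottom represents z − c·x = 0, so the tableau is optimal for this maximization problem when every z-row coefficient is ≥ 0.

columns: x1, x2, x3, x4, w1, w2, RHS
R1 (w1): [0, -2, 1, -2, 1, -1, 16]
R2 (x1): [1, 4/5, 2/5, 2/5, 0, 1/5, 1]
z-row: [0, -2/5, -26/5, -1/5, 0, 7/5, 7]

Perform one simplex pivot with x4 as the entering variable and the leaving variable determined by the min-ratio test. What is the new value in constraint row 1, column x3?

3

Ratio test on column x4 — row 1: entry -2 ≤ 0; row 2: 1/(2/5) = 5/2. Minimum is 5/2 at row 2 (x1 leaves); pivot element 2/5.
Divide row 2 by 2/5; eliminate column x4 from the other rows.
Row 1 update in column x3: 1 − (-2)·1 = 3.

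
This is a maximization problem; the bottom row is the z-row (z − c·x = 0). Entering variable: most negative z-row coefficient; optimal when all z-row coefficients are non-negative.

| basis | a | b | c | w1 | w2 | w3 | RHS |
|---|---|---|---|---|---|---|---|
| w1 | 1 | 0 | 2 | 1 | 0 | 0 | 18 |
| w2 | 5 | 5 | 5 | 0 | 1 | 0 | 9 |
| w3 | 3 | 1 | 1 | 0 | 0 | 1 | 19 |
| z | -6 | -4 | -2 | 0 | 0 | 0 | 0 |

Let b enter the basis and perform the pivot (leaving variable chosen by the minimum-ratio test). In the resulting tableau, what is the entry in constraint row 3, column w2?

-1/5

Ratio test on column b — row 1: entry 0 ≤ 0; row 2: 9/5 = 9/5; row 3: 19/1 = 19. Minimum is 9/5 at row 2 (w2 leaves); pivot element 5.
Divide row 2 by 5; eliminate column b from the other rows.
Row 3 update in column w2: 0 − 1·(1/5) = -1/5.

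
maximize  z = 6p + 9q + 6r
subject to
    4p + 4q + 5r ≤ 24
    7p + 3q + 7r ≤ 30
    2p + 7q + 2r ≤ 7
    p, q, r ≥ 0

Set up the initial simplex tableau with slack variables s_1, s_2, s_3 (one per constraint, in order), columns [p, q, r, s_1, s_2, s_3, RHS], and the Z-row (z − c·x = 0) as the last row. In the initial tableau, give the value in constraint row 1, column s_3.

Slack s_3 belongs to constraint 3; its column is the unit vector e_3, so the entry in row 1 is 0.

0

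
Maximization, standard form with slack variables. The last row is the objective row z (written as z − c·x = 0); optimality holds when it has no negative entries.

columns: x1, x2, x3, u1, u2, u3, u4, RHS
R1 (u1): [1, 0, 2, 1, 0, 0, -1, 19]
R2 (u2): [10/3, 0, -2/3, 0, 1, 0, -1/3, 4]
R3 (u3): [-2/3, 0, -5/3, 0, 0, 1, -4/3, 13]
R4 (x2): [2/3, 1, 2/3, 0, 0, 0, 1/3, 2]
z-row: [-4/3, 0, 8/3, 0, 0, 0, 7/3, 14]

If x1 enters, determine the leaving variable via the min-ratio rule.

u2

Column x1 entries and ratios — u1: 19/1 = 19; u2: 4/(10/3) = 6/5; u3: -2/3 ≤ 0, skip; x2: 2/(2/3) = 3.
Smallest ratio is 6/5 in the row of u2, so u2 leaves.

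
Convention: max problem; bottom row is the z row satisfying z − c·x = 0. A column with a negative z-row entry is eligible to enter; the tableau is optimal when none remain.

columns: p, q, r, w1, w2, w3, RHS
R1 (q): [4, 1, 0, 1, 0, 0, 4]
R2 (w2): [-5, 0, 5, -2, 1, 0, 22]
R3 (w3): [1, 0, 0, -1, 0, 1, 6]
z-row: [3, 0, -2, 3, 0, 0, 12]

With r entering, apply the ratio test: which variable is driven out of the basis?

Column r entries and ratios — q: 0 ≤ 0, skip; w2: 22/5 = 22/5; w3: 0 ≤ 0, skip.
Smallest ratio is 22/5 in the row of w2, so w2 leaves.

w2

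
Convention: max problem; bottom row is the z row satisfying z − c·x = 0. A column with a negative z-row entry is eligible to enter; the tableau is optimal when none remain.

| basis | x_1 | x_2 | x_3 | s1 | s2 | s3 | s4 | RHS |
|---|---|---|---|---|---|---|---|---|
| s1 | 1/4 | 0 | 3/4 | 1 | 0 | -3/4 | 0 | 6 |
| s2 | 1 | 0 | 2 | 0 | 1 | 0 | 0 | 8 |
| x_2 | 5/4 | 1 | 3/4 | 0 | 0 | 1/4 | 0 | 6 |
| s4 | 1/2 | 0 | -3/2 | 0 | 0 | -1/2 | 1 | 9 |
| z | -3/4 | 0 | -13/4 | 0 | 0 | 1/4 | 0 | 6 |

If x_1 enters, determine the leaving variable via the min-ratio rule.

x_2

Column x_1 entries and ratios — s1: 6/(1/4) = 24; s2: 8/1 = 8; x_2: 6/(5/4) = 24/5; s4: 9/(1/2) = 18.
Smallest ratio is 24/5 in the row of x_2, so x_2 leaves.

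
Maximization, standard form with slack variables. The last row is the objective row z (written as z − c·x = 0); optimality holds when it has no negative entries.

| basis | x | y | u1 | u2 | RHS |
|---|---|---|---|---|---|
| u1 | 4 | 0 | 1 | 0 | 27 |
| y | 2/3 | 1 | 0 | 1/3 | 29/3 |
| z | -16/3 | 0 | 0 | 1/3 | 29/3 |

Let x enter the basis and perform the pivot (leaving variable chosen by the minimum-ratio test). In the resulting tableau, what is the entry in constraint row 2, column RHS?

Ratio test on column x — row 1: 27/4 = 27/4; row 2: (29/3)/(2/3) = 29/2. Minimum is 27/4 at row 1 (u1 leaves); pivot element 4.
Divide row 1 by 4; eliminate column x from the other rows.
Row 2 update in column RHS: 29/3 − (2/3)·(27/4) = 31/6.

31/6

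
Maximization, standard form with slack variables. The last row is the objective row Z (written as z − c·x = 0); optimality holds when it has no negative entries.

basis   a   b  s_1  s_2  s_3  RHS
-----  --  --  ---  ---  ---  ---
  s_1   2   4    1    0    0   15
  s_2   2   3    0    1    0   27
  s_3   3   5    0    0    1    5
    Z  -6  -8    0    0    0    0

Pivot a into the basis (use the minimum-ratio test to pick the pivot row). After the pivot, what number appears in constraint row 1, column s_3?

Ratio test on column a — row 1: 15/2 = 15/2; row 2: 27/2 = 27/2; row 3: 5/3 = 5/3. Minimum is 5/3 at row 3 (s_3 leaves); pivot element 3.
Divide row 3 by 3; eliminate column a from the other rows.
Row 1 update in column s_3: 0 − 2·(1/3) = -2/3.

-2/3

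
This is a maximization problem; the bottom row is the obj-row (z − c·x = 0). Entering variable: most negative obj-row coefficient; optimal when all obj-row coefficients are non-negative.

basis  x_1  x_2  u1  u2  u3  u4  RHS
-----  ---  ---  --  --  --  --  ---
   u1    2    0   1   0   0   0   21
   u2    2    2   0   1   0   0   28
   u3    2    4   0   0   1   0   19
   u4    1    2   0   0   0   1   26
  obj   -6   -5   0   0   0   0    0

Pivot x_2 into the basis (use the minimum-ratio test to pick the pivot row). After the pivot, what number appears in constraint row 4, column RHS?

Ratio test on column x_2 — row 1: entry 0 ≤ 0; row 2: 28/2 = 14; row 3: 19/4 = 19/4; row 4: 26/2 = 13. Minimum is 19/4 at row 3 (u3 leaves); pivot element 4.
Divide row 3 by 4; eliminate column x_2 from the other rows.
Row 4 update in column RHS: 26 − 2·(19/4) = 33/2.

33/2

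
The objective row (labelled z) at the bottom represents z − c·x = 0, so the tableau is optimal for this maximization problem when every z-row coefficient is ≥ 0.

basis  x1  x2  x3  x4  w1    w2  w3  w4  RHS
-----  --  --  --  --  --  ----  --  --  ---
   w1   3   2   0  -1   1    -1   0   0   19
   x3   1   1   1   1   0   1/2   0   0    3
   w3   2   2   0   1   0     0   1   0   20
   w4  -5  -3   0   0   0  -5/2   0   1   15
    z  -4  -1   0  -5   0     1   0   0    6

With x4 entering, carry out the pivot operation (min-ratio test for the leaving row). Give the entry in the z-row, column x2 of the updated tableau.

Ratio test on column x4 — row 1: entry -1 ≤ 0; row 2: 3/1 = 3; row 3: 20/1 = 20; row 4: entry 0 ≤ 0. Minimum is 3 at row 2 (x3 leaves); pivot element 1.
Divide row 2 by 1; eliminate column x4 from the other rows.
z-row update in column x2: -1 − (-5)·1 = 4.

4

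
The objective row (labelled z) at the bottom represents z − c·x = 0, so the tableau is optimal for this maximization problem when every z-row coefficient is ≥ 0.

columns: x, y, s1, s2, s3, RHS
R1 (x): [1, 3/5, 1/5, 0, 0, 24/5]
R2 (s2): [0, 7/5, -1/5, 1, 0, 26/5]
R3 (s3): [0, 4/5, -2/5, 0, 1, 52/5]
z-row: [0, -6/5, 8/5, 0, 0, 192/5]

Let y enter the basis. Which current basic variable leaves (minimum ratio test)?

s2

Column y entries and ratios — x: (24/5)/(3/5) = 8; s2: (26/5)/(7/5) = 26/7; s3: (52/5)/(4/5) = 13.
Smallest ratio is 26/7 in the row of s2, so s2 leaves.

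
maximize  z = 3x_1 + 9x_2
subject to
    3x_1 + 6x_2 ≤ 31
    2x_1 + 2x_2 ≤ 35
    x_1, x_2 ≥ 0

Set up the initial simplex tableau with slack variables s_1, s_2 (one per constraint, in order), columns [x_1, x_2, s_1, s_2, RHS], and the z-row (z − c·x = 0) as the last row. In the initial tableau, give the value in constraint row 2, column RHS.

The RHS of constraint 2 is b_2 = 35.

35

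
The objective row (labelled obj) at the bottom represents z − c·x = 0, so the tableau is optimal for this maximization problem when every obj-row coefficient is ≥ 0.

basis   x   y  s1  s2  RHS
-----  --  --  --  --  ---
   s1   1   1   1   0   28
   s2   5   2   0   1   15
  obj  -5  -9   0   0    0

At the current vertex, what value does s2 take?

15

s2 is basic (row 2); its value is the RHS of that row, 15.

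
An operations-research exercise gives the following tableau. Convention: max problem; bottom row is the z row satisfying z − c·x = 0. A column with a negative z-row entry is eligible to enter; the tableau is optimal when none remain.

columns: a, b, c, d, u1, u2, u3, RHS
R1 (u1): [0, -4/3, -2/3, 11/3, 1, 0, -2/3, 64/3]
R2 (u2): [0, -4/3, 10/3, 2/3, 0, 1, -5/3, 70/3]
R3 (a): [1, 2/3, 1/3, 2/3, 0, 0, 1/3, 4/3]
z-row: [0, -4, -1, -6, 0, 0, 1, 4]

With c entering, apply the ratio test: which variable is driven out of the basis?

Column c entries and ratios — u1: -2/3 ≤ 0, skip; u2: (70/3)/(10/3) = 7; a: (4/3)/(1/3) = 4.
Smallest ratio is 4 in the row of a, so a leaves.

a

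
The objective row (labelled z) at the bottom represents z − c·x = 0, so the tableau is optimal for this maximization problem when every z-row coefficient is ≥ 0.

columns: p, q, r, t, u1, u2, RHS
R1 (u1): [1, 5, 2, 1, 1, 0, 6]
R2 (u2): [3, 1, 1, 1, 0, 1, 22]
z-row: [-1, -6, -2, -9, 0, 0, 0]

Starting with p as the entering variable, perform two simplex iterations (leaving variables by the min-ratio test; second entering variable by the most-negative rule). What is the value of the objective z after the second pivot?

54

Ratio test on column p — row 1: 6/1 = 6; row 2: 22/3 = 22/3. Minimum is 6 at row 1 (u1 leaves); pivot element 1.
Pivot on row 1; the z-row RHS becomes 0 − (-1)·6 = 6.
Next entering variable (most negative z-row entry -8): t.
Ratio test on column t — row 1: 6/1 = 6; row 2: entry -2 ≤ 0. Minimum is 6 at row 1 (p leaves); pivot element 1.
After the second pivot the z-row RHS is 6 − (-8)·6 = 54.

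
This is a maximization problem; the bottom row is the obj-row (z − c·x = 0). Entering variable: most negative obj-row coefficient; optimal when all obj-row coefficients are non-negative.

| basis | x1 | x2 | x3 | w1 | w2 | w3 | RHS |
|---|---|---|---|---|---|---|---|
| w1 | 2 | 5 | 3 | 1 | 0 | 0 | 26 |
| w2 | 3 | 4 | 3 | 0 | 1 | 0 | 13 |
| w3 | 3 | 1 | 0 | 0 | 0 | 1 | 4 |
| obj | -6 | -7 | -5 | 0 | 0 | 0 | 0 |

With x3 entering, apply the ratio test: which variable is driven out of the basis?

Column x3 entries and ratios — w1: 26/3 = 26/3; w2: 13/3 = 13/3; w3: 0 ≤ 0, skip.
Smallest ratio is 13/3 in the row of w2, so w2 leaves.

w2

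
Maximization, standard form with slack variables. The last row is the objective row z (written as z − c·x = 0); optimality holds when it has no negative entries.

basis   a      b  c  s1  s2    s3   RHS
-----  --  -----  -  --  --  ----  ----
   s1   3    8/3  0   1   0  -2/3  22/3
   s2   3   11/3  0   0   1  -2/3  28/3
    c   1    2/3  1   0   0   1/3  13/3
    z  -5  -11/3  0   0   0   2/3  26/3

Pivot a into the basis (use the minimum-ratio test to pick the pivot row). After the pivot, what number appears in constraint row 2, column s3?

0

Ratio test on column a — row 1: (22/3)/3 = 22/9; row 2: (28/3)/3 = 28/9; row 3: (13/3)/1 = 13/3. Minimum is 22/9 at row 1 (s1 leaves); pivot element 3.
Divide row 1 by 3; eliminate column a from the other rows.
Row 2 update in column s3: -2/3 − 3·(-2/9) = 0.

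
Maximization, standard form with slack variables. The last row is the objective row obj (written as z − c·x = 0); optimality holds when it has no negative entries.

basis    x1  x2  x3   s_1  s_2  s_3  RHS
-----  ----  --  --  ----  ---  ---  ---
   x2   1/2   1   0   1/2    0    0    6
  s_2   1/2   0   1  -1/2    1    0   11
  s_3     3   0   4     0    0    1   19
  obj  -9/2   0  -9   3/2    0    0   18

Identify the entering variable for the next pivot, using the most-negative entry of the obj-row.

Negative obj-row entries: x1: -9/2, x3: -9.
The most negative is -9 in column x3, so x3 enters.

x3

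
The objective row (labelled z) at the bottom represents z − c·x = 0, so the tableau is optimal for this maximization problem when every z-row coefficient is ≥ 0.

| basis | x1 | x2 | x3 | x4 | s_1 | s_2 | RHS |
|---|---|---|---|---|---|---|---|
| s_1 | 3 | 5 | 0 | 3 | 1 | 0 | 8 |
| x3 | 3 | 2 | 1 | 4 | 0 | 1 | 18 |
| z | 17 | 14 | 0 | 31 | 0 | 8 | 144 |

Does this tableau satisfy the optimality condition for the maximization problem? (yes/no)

yes

Every z-row coefficient is ≥ 0, so the tableau is optimal.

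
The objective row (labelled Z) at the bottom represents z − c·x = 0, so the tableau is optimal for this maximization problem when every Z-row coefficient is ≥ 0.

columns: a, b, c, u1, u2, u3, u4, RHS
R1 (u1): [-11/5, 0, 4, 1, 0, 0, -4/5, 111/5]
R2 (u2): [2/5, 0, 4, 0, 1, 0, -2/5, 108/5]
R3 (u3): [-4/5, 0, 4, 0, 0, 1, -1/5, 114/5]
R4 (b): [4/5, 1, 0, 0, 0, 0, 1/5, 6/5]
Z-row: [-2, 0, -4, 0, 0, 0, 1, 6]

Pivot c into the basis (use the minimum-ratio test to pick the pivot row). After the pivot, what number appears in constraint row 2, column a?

Ratio test on column c — row 1: (111/5)/4 = 111/20; row 2: (108/5)/4 = 27/5; row 3: (114/5)/4 = 57/10; row 4: entry 0 ≤ 0. Minimum is 27/5 at row 2 (u2 leaves); pivot element 4.
Divide row 2 by 4; eliminate column c from the other rows.
In the new row 2, the a entry is the old entry divided by the pivot: (2/5)/4 = 1/10.

1/10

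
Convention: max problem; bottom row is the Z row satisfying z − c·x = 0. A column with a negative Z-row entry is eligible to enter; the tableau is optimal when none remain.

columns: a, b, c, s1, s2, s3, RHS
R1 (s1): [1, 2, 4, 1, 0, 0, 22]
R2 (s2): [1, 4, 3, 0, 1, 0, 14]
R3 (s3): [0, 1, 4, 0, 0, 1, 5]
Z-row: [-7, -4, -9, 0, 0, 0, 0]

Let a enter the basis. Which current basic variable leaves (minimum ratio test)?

Column a entries and ratios — s1: 22/1 = 22; s2: 14/1 = 14; s3: 0 ≤ 0, skip.
Smallest ratio is 14 in the row of s2, so s2 leaves.

s2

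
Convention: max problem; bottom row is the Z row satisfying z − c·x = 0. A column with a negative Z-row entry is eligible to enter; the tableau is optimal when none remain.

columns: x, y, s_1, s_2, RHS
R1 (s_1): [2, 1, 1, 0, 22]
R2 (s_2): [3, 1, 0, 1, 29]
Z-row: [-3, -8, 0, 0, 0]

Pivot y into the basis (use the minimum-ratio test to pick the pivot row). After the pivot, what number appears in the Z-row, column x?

Ratio test on column y — row 1: 22/1 = 22; row 2: 29/1 = 29. Minimum is 22 at row 1 (s_1 leaves); pivot element 1.
Divide row 1 by 1; eliminate column y from the other rows.
Z-row update in column x: -3 − (-8)·2 = 13.

13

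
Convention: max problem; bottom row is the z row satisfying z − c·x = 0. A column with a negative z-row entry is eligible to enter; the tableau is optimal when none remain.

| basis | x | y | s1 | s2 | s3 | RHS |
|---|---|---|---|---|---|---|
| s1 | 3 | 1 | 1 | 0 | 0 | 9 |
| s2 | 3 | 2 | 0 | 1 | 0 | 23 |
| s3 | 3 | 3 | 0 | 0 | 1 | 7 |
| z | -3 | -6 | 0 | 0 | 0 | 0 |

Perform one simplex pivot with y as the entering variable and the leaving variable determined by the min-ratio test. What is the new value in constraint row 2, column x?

Ratio test on column y — row 1: 9/1 = 9; row 2: 23/2 = 23/2; row 3: 7/3 = 7/3. Minimum is 7/3 at row 3 (s3 leaves); pivot element 3.
Divide row 3 by 3; eliminate column y from the other rows.
Row 2 update in column x: 3 − 2·1 = 1.

1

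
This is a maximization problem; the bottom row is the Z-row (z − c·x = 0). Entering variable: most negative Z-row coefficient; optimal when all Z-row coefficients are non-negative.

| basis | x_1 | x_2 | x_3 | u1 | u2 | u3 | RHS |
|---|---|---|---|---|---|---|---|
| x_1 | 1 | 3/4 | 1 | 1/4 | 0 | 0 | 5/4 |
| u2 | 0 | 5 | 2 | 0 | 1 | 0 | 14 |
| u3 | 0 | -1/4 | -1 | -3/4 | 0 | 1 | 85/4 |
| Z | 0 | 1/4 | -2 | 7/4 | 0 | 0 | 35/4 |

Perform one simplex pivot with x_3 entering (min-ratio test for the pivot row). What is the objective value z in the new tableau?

Ratio test on column x_3 — row 1: (5/4)/1 = 5/4; row 2: 14/2 = 7; row 3: entry -1 ≤ 0. Minimum is 5/4 at row 1 (x_1 leaves); pivot element 1.
Pivot on row 1; the Z-row RHS becomes 35/4 − (-2)·(5/4) = 45/4.

45/4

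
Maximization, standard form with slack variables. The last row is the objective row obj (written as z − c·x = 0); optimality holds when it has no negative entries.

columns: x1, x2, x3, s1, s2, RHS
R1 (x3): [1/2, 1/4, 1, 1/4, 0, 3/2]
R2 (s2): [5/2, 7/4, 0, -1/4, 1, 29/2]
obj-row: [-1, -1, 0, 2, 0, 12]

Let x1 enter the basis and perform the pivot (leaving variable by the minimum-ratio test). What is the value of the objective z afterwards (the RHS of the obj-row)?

Ratio test on column x1 — row 1: (3/2)/(1/2) = 3; row 2: (29/2)/(5/2) = 29/5. Minimum is 3 at row 1 (x3 leaves); pivot element 1/2.
Pivot on row 1; the obj-row RHS becomes 12 − (-1)·3 = 15.

15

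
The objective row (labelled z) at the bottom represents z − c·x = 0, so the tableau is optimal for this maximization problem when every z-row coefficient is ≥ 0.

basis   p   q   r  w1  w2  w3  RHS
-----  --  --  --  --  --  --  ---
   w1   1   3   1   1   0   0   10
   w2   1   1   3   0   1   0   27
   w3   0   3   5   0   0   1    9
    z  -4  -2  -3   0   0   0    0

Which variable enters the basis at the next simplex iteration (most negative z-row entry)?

p

Negative z-row entries: p: -4, q: -2, r: -3.
The most negative is -4 in column p, so p enters.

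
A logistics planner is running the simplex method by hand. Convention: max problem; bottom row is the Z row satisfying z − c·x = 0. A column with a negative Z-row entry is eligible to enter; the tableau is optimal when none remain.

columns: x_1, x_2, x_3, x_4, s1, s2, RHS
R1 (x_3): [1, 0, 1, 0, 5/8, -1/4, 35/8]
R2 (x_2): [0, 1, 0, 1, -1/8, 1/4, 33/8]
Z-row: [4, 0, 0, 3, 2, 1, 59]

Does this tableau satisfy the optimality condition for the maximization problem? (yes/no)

Every Z-row coefficient is ≥ 0, so the tableau is optimal.

yes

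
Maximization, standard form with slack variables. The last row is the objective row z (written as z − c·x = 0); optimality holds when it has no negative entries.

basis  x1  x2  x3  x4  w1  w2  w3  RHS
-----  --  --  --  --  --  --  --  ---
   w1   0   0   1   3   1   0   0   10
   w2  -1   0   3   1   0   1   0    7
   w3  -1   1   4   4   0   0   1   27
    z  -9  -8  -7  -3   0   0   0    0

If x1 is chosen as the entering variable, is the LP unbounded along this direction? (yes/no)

Every constraint-row entry in column x1 is ≤ 0, so increasing x1 is unbounded.

yes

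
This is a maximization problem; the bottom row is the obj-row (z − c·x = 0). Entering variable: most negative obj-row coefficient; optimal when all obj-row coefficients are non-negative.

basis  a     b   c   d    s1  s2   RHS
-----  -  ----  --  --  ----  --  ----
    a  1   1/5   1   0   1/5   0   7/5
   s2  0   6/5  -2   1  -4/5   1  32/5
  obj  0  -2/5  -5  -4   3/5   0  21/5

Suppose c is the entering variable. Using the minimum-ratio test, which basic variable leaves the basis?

a

Column c entries and ratios — a: (7/5)/1 = 7/5; s2: -2 ≤ 0, skip.
Smallest ratio is 7/5 in the row of a, so a leaves.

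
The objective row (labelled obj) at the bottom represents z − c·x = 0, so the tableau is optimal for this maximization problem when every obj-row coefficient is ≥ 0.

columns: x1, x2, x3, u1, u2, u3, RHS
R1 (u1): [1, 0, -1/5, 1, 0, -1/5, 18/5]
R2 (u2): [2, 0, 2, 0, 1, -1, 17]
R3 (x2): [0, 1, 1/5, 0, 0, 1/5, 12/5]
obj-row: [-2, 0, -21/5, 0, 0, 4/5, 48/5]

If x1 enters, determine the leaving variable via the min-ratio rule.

Column x1 entries and ratios — u1: (18/5)/1 = 18/5; u2: 17/2 = 17/2; x2: 0 ≤ 0, skip.
Smallest ratio is 18/5 in the row of u1, so u1 leaves.

u1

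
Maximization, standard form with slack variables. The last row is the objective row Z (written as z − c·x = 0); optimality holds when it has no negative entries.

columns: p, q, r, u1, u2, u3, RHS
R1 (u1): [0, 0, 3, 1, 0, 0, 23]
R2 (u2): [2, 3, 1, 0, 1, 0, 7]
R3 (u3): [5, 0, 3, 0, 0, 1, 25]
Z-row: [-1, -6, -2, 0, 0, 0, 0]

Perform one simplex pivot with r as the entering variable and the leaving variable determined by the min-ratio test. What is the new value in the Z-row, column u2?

Ratio test on column r — row 1: 23/3 = 23/3; row 2: 7/1 = 7; row 3: 25/3 = 25/3. Minimum is 7 at row 2 (u2 leaves); pivot element 1.
Divide row 2 by 1; eliminate column r from the other rows.
Z-row update in column u2: 0 − (-2)·1 = 2.

2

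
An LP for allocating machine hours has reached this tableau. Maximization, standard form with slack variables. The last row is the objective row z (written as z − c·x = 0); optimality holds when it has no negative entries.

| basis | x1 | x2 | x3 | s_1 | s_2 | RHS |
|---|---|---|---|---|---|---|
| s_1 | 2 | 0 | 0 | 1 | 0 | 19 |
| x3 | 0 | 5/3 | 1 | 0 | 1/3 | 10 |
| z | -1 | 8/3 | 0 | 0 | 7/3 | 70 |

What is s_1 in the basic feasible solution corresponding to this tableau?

s_1 is basic (row 1); its value is the RHS of that row, 19.

19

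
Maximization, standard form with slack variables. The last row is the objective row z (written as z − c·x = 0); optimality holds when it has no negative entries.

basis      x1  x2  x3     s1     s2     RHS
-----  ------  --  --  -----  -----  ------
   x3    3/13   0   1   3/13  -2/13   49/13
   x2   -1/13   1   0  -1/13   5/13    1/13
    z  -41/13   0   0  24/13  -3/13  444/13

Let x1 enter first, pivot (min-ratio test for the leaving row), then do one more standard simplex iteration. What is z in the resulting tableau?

95

Ratio test on column x1 — row 1: (49/13)/(3/13) = 49/3; row 2: entry -1/13 ≤ 0. Minimum is 49/3 at row 1 (x3 leaves); pivot element 3/13.
Pivot on row 1; the z-row RHS becomes 444/13 − (-41/13)·(49/3) = 257/3.
Next entering variable (most negative z-row entry -7/3): s2.
Ratio test on column s2 — row 1: entry -2/3 ≤ 0; row 2: (4/3)/(1/3) = 4. Minimum is 4 at row 2 (x2 leaves); pivot element 1/3.
After the second pivot the z-row RHS is 257/3 − (-7/3)·4 = 95.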